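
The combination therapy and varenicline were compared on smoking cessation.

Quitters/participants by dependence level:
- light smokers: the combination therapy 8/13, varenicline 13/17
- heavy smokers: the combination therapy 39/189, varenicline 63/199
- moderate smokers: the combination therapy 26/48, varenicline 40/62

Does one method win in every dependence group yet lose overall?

Light smokers: the combination therapy 8/13 = 61.5%, varenicline 13/17 = 76.5% → varenicline
Heavy smokers: the combination therapy 39/189 = 20.6%, varenicline 63/199 = 31.7% → varenicline
Moderate smokers: the combination therapy 26/48 = 54.2%, varenicline 40/62 = 64.5% → varenicline
Overall: the combination therapy 73/250 = 29.2%, varenicline 116/278 = 41.7% → varenicline
Varenicline wins overall and in every dependence group — no reversal.

No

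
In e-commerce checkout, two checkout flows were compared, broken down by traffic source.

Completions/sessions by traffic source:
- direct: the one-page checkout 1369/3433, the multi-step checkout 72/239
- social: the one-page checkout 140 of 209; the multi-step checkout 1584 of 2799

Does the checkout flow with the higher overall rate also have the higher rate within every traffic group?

Direct: the one-page checkout 1369/3433 = 39.9%, the multi-step checkout 72/239 = 30.1% → the one-page checkout
Social: the one-page checkout 140/209 = 67.0%, the multi-step checkout 1584/2799 = 56.6% → the one-page checkout
Overall: the one-page checkout 1509/3642 = 41.4%, the multi-step checkout 1656/3038 = 54.5% → the multi-step checkout
The one-page checkout wins each traffic group but the multi-step checkout wins overall — the comparison reverses. The one-page checkout's sessions skew toward direct, which has a lower base rate.

No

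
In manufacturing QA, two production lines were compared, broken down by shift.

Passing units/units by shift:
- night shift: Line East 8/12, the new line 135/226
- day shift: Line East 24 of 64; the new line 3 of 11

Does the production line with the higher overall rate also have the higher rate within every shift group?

No

Night shift: Line East 8/12 = 66.7%, the new line 135/226 = 59.7% → Line East
Day shift: Line East 24/64 = 37.5%, the new line 3/11 = 27.3% → Line East
Overall: Line East 32/76 = 42.1%, the new line 138/237 = 58.2% → the new line
Line East wins each shift group but the new line wins overall — the comparison reverses. Line East's units skew toward day shift, which has a lower base rate.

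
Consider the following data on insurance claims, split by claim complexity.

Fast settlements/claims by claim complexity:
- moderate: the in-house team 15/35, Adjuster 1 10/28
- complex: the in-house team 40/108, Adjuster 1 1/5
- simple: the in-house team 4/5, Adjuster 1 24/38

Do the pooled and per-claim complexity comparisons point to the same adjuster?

No

Moderate: the in-house team 15/35 = 42.9%, Adjuster 1 10/28 = 35.7% → the in-house team
Complex: the in-house team 40/108 = 37.0%, Adjuster 1 1/5 = 20.0% → the in-house team
Simple: the in-house team 4/5 = 80.0%, Adjuster 1 24/38 = 63.2% → the in-house team
Overall: the in-house team 59/148 = 39.9%, Adjuster 1 35/71 = 49.3% → Adjuster 1
The in-house team wins each claim group but Adjuster 1 wins overall — the comparison reverses. The in-house team's claims skew toward complex, which has a lower base rate.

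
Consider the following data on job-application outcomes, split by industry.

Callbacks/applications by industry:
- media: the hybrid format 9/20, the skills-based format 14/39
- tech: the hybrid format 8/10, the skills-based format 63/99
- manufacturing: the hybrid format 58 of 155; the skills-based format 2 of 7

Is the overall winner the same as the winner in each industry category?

No

Media: the hybrid format 9/20 = 45.0%, the skills-based format 14/39 = 35.9% → the hybrid format
Tech: the hybrid format 8/10 = 80.0%, the skills-based format 63/99 = 63.6% → the hybrid format
Manufacturing: the hybrid format 58/155 = 37.4%, the skills-based format 2/7 = 28.6% → the hybrid format
Overall: the hybrid format 75/185 = 40.5%, the skills-based format 79/145 = 54.5% → the skills-based format
The hybrid format wins each industry group but the skills-based format wins overall — the comparison reverses. The hybrid format's applications skew toward manufacturing, which has a lower base rate.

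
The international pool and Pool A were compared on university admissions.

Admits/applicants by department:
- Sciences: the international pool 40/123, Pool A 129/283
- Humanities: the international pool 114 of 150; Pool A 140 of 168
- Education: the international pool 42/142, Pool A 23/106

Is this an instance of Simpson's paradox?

Sciences: the international pool 40/123 = 32.5%, Pool A 129/283 = 45.6% → Pool A
Humanities: the international pool 114/150 = 76.0%, Pool A 140/168 = 83.3% → Pool A
Education: the international pool 42/142 = 29.6%, Pool A 23/106 = 21.7% → the international pool
Overall: the international pool 196/415 = 47.2%, Pool A 292/557 = 52.4% → Pool A
Neither sweeps: the international pool wins 1 of 3 groups, Pool A wins 2. Pool A wins overall but not every group — no Simpson reversal.

No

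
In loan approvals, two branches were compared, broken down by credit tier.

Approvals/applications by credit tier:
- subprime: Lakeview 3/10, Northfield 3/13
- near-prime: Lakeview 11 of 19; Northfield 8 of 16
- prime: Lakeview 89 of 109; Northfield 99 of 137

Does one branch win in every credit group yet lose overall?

Subprime: Lakeview 3/10 = 30.0%, Northfield 3/13 = 23.1% → Lakeview
Near-prime: Lakeview 11/19 = 57.9%, Northfield 8/16 = 50.0% → Lakeview
Prime: Lakeview 89/109 = 81.7%, Northfield 99/137 = 72.3% → Lakeview
Overall: Lakeview 103/138 = 74.6%, Northfield 110/166 = 66.3% → Lakeview
Lakeview wins overall and in every credit group — no reversal.

No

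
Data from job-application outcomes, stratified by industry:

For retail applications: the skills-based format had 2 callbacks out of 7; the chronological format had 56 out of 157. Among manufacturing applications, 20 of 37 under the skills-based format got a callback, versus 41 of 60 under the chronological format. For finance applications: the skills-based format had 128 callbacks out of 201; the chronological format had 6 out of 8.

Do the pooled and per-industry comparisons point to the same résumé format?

No

Retail: the skills-based format 2/7 = 28.6%, the chronological format 56/157 = 35.7% → the chronological format
Manufacturing: the skills-based format 20/37 = 54.1%, the chronological format 41/60 = 68.3% → the chronological format
Finance: the skills-based format 128/201 = 63.7%, the chronological format 6/8 = 75.0% → the chronological format
Overall: the skills-based format 150/245 = 61.2%, the chronological format 103/225 = 45.8% → the skills-based format
The chronological format wins each industry group but the skills-based format wins overall — the comparison reverses. The chronological format's applications skew toward retail, which has a lower base rate.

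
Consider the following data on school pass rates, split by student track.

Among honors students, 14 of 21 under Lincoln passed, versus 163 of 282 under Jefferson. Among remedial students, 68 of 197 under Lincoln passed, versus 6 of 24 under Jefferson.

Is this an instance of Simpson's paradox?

Honors: Lincoln 14/21 = 66.7%, Jefferson 163/282 = 57.8% → Lincoln
Remedial: Lincoln 68/197 = 34.5%, Jefferson 6/24 = 25.0% → Lincoln
Overall: Lincoln 82/218 = 37.6%, Jefferson 169/306 = 55.2% → Jefferson
Lincoln wins each student group but Jefferson wins overall — the comparison reverses. Lincoln's students skew toward remedial, which has a lower base rate.

Yes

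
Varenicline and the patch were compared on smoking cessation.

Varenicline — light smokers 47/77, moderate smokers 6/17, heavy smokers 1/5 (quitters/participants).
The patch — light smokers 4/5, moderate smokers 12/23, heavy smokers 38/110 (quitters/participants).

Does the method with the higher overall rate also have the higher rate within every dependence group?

No

Light smokers: varenicline 47/77 = 61.0%, the patch 4/5 = 80.0% → the patch
Moderate smokers: varenicline 6/17 = 35.3%, the patch 12/23 = 52.2% → the patch
Heavy smokers: varenicline 1/5 = 20.0%, the patch 38/110 = 34.5% → the patch
Overall: varenicline 54/99 = 54.5%, the patch 54/138 = 39.1% → varenicline
The patch wins each dependence group but varenicline wins overall — the comparison reverses. The patch's participants skew toward heavy smokers, which has a lower base rate.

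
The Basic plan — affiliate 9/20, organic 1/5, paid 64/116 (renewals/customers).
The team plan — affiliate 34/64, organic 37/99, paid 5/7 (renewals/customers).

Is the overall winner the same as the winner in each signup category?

Affiliate: the Basic plan 9/20 = 45.0%, the team plan 34/64 = 53.1% → the team plan
Organic: the Basic plan 1/5 = 20.0%, the team plan 37/99 = 37.4% → the team plan
Paid: the Basic plan 64/116 = 55.2%, the team plan 5/7 = 71.4% → the team plan
Overall: the Basic plan 74/141 = 52.5%, the team plan 76/170 = 44.7% → the Basic plan
The team plan wins each signup group but the Basic plan wins overall — the comparison reverses. The team plan's customers skew toward organic, which has a lower base rate.

No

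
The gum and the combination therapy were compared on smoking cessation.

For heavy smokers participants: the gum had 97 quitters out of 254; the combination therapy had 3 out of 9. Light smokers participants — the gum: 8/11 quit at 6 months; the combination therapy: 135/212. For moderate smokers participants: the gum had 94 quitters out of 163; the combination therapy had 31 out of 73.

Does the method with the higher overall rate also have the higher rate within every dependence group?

Heavy smokers: the gum 97/254 = 38.2%, the combination therapy 3/9 = 33.3% → the gum
Light smokers: the gum 8/11 = 72.7%, the combination therapy 135/212 = 63.7% → the gum
Moderate smokers: the gum 94/163 = 57.7%, the combination therapy 31/73 = 42.5% → the gum
Overall: the gum 199/428 = 46.5%, the combination therapy 169/294 = 57.5% → the combination therapy
The gum wins each dependence group but the combination therapy wins overall — the comparison reverses. The gum's participants skew toward heavy smokers, which has a lower base rate.

No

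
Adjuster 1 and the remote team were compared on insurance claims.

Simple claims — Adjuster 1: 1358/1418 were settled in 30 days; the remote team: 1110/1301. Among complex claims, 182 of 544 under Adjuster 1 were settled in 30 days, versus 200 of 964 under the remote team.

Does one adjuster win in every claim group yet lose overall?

Simple: Adjuster 1 1358/1418 = 95.8%, the remote team 1110/1301 = 85.3% → Adjuster 1
Complex: Adjuster 1 182/544 = 33.5%, the remote team 200/964 = 20.7% → Adjuster 1
Overall: Adjuster 1 1540/1962 = 78.5%, the remote team 1310/2265 = 57.8% → Adjuster 1
Adjuster 1 wins overall and in every claim group — no reversal.

No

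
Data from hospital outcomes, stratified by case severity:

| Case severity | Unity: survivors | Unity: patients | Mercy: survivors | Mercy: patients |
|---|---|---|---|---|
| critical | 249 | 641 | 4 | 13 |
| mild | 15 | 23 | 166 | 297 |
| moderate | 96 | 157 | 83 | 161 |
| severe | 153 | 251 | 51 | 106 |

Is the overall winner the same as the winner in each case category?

Critical: Unity 249/641 = 38.8%, Mercy 4/13 = 30.8% → Unity
Mild: Unity 15/23 = 65.2%, Mercy 166/297 = 55.9% → Unity
Moderate: Unity 96/157 = 61.1%, Mercy 83/161 = 51.6% → Unity
Severe: Unity 153/251 = 61.0%, Mercy 51/106 = 48.1% → Unity
Overall: Unity 513/1072 = 47.9%, Mercy 304/577 = 52.7% → Mercy
Unity wins each case group but Mercy wins overall — the comparison reverses. Unity's patients skew toward critical, which has a lower base rate.

No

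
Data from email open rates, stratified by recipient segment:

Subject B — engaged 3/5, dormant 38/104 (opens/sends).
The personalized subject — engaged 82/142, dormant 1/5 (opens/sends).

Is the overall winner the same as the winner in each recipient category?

Engaged: Subject B 3/5 = 60.0%, the personalized subject 82/142 = 57.7% → Subject B
Dormant: Subject B 38/104 = 36.5%, the personalized subject 1/5 = 20.0% → Subject B
Overall: Subject B 41/109 = 37.6%, the personalized subject 83/147 = 56.5% → the personalized subject
Subject B wins each recipient group but the personalized subject wins overall — the comparison reverses. Subject B's sends skew toward dormant, which has a lower base rate.

No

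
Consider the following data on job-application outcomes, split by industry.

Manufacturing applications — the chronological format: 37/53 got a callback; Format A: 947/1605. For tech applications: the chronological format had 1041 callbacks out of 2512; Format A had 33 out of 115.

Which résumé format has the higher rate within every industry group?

Manufacturing: the chronological format 37/53 = 69.8%, Format A 947/1605 = 59.0% → the chronological format
Tech: the chronological format 1041/2512 = 41.4%, Format A 33/115 = 28.7% → the chronological format
The chronological format has the higher rate in both groups.

the chronological format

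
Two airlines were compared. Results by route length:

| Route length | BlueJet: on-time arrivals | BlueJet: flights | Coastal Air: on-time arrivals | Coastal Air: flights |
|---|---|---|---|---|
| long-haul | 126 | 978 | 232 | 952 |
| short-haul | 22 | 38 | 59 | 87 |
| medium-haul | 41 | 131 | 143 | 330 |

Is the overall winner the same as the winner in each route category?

Yes

Long-haul: BlueJet 126/978 = 12.9%, Coastal Air 232/952 = 24.4% → Coastal Air
Short-haul: BlueJet 22/38 = 57.9%, Coastal Air 59/87 = 67.8% → Coastal Air
Medium-haul: BlueJet 41/131 = 31.3%, Coastal Air 143/330 = 43.3% → Coastal Air
Overall: BlueJet 189/1147 = 16.5%, Coastal Air 434/1369 = 31.7% → Coastal Air
Coastal Air wins overall and in every route group — no reversal.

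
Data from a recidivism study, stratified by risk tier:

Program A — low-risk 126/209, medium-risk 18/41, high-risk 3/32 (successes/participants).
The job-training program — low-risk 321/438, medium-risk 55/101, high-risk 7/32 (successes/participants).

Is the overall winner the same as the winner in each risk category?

Low-risk: Program A 126/209 = 60.3%, the job-training program 321/438 = 73.3% → the job-training program
Medium-risk: Program A 18/41 = 43.9%, the job-training program 55/101 = 54.5% → the job-training program
High-risk: Program A 3/32 = 9.4%, the job-training program 7/32 = 21.9% → the job-training program
Overall: Program A 147/282 = 52.1%, the job-training program 383/571 = 67.1% → the job-training program
The job-training program wins overall and in every risk group — no reversal.

Yes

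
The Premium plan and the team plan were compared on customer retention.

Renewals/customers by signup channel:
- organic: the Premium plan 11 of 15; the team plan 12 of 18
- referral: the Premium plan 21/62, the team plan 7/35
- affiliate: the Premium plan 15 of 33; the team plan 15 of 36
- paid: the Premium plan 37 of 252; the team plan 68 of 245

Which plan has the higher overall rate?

Organic: the Premium plan 11/15 = 73.3%, the team plan 12/18 = 66.7% → the Premium plan
Referral: the Premium plan 21/62 = 33.9%, the team plan 7/35 = 20.0% → the Premium plan
Affiliate: the Premium plan 15/33 = 45.5%, the team plan 15/36 = 41.7% → the Premium plan
Paid: the Premium plan 37/252 = 14.7%, the team plan 68/245 = 27.8% → the team plan
Overall: the Premium plan 84/362 = 23.2%, the team plan 102/334 = 30.5% → the team plan
(Neither sweeps every signup group, but the team plan has the higher pooled rate.)

the team plan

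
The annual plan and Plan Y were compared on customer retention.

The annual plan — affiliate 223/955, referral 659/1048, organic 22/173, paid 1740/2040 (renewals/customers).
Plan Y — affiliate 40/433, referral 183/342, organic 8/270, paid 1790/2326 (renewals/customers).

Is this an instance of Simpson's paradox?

No

Affiliate: the annual plan 223/955 = 23.4%, Plan Y 40/433 = 9.2% → the annual plan
Referral: the annual plan 659/1048 = 62.9%, Plan Y 183/342 = 53.5% → the annual plan
Organic: the annual plan 22/173 = 12.7%, Plan Y 8/270 = 3.0% → the annual plan
Paid: the annual plan 1740/2040 = 85.3%, Plan Y 1790/2326 = 77.0% → the annual plan
Overall: the annual plan 2644/4216 = 62.7%, Plan Y 2021/3371 = 60.0% → the annual plan
The annual plan wins overall and in every signup group — no reversal.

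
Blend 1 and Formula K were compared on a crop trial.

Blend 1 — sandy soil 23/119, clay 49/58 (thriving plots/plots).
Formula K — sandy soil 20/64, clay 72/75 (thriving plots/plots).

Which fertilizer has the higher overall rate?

Sandy soil: Blend 1 23/119 = 19.3%, Formula K 20/64 = 31.2% → Formula K
Clay: Blend 1 49/58 = 84.5%, Formula K 72/75 = 96.0% → Formula K
Overall: Blend 1 72/177 = 40.7%, Formula K 92/139 = 66.2% → Formula K

Formula K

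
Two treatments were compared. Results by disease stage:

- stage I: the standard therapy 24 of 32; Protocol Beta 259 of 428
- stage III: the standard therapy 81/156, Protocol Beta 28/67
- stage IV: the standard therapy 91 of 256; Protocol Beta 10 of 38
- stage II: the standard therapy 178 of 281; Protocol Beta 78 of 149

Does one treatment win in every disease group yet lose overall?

Yes

Stage I: the standard therapy 24/32 = 75.0%, Protocol Beta 259/428 = 60.5% → the standard therapy
Stage III: the standard therapy 81/156 = 51.9%, Protocol Beta 28/67 = 41.8% → the standard therapy
Stage IV: the standard therapy 91/256 = 35.5%, Protocol Beta 10/38 = 26.3% → the standard therapy
Stage II: the standard therapy 178/281 = 63.3%, Protocol Beta 78/149 = 52.3% → the standard therapy
Overall: the standard therapy 374/725 = 51.6%, Protocol Beta 375/682 = 55.0% → Protocol Beta
The standard therapy wins each disease group but Protocol Beta wins overall — the comparison reverses. The standard therapy's patients skew toward stage IV, which has a lower base rate.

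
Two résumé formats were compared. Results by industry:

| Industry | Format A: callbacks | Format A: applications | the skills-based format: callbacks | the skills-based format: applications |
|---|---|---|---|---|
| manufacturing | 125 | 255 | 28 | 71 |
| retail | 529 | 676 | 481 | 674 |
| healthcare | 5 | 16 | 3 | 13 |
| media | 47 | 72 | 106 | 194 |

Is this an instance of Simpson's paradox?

No

Manufacturing: Format A 125/255 = 49.0%, the skills-based format 28/71 = 39.4% → Format A
Retail: Format A 529/676 = 78.3%, the skills-based format 481/674 = 71.4% → Format A
Healthcare: Format A 5/16 = 31.2%, the skills-based format 3/13 = 23.1% → Format A
Media: Format A 47/72 = 65.3%, the skills-based format 106/194 = 54.6% → Format A
Overall: Format A 706/1019 = 69.3%, the skills-based format 618/952 = 64.9% → Format A
Format A wins overall and in every industry group — no reversal.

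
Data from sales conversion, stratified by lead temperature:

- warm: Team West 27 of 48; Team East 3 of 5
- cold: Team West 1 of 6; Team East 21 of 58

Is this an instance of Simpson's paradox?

Yes

Warm: Team West 27/48 = 56.2%, Team East 3/5 = 60.0% → Team East
Cold: Team West 1/6 = 16.7%, Team East 21/58 = 36.2% → Team East
Overall: Team West 28/54 = 51.9%, Team East 24/63 = 38.1% → Team West
Team East wins each lead group but Team West wins overall — the comparison reverses. Team East's leads skew toward cold, which has a lower base rate.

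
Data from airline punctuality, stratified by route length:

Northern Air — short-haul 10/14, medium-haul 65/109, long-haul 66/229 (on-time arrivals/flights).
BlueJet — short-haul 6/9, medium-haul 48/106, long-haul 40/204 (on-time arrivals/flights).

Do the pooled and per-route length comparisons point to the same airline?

Short-haul: Northern Air 10/14 = 71.4%, BlueJet 6/9 = 66.7% → Northern Air
Medium-haul: Northern Air 65/109 = 59.6%, BlueJet 48/106 = 45.3% → Northern Air
Long-haul: Northern Air 66/229 = 28.8%, BlueJet 40/204 = 19.6% → Northern Air
Overall: Northern Air 141/352 = 40.1%, BlueJet 94/319 = 29.5% → Northern Air
Northern Air wins overall and in every route group — no reversal.

Yes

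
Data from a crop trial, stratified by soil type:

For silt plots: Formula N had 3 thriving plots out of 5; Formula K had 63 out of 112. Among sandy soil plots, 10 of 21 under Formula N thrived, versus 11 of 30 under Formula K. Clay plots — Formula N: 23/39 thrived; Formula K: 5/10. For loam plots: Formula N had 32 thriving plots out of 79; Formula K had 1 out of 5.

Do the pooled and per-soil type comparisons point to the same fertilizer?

No

Silt: Formula N 3/5 = 60.0%, Formula K 63/112 = 56.2% → Formula N
Sandy soil: Formula N 10/21 = 47.6%, Formula K 11/30 = 36.7% → Formula N
Clay: Formula N 23/39 = 59.0%, Formula K 5/10 = 50.0% → Formula N
Loam: Formula N 32/79 = 40.5%, Formula K 1/5 = 20.0% → Formula N
Overall: Formula N 68/144 = 47.2%, Formula K 80/157 = 51.0% → Formula K
Formula N wins each soil group but Formula K wins overall — the comparison reverses. Formula N's plots skew toward loam, which has a lower base rate.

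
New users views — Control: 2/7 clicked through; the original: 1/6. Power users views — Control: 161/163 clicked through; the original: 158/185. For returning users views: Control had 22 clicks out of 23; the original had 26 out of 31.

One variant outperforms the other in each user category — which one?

Control

New users: Control 2/7 = 28.6%, the original 1/6 = 16.7% → Control
Power users: Control 161/163 = 98.8%, the original 158/185 = 85.4% → Control
Returning users: Control 22/23 = 95.7%, the original 26/31 = 83.9% → Control
Control has the higher rate in all 3 groups.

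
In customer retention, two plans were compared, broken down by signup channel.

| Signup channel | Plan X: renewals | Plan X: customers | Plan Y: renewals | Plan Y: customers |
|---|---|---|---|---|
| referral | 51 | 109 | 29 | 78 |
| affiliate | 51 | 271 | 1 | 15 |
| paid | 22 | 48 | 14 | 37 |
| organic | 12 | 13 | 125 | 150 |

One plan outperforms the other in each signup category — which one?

Referral: Plan X 51/109 = 46.8%, Plan Y 29/78 = 37.2% → Plan X
Affiliate: Plan X 51/271 = 18.8%, Plan Y 1/15 = 6.7% → Plan X
Paid: Plan X 22/48 = 45.8%, Plan Y 14/37 = 37.8% → Plan X
Organic: Plan X 12/13 = 92.3%, Plan Y 125/150 = 83.3% → Plan X
Plan X has the higher rate in all 4 groups.

Plan X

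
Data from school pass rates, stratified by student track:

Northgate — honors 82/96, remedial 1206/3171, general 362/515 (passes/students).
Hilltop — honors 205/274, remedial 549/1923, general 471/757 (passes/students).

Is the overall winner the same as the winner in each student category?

Yes

Honors: Northgate 82/96 = 85.4%, Hilltop 205/274 = 74.8% → Northgate
Remedial: Northgate 1206/3171 = 38.0%, Hilltop 549/1923 = 28.5% → Northgate
General: Northgate 362/515 = 70.3%, Hilltop 471/757 = 62.2% → Northgate
Overall: Northgate 1650/3782 = 43.6%, Hilltop 1225/2954 = 41.5% → Northgate
Northgate wins overall and in every student group — no reversal.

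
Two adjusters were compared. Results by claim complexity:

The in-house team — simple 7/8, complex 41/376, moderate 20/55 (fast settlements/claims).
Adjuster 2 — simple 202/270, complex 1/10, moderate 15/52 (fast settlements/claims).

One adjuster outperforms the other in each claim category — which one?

the in-house team

Simple: the in-house team 7/8 = 87.5%, Adjuster 2 202/270 = 74.8% → the in-house team
Complex: the in-house team 41/376 = 10.9%, Adjuster 2 1/10 = 10.0% → the in-house team
Moderate: the in-house team 20/55 = 36.4%, Adjuster 2 15/52 = 28.8% → the in-house team
The in-house team has the higher rate in all 3 groups.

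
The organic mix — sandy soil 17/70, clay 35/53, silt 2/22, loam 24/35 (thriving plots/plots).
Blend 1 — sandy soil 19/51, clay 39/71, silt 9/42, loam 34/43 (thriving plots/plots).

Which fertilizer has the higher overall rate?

Blend 1

Sandy soil: the organic mix 17/70 = 24.3%, Blend 1 19/51 = 37.3% → Blend 1
Clay: the organic mix 35/53 = 66.0%, Blend 1 39/71 = 54.9% → the organic mix
Silt: the organic mix 2/22 = 9.1%, Blend 1 9/42 = 21.4% → Blend 1
Loam: the organic mix 24/35 = 68.6%, Blend 1 34/43 = 79.1% → Blend 1
Overall: the organic mix 78/180 = 43.3%, Blend 1 101/207 = 48.8% → Blend 1
(Neither sweeps every soil group, but Blend 1 has the higher pooled rate.)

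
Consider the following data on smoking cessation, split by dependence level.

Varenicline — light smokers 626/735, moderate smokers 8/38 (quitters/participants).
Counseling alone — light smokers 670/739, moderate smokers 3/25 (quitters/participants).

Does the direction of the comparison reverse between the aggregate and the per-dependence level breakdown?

Light smokers: varenicline 626/735 = 85.2%, counseling alone 670/739 = 90.7% → counseling alone
Moderate smokers: varenicline 8/38 = 21.1%, counseling alone 3/25 = 12.0% → varenicline
Overall: varenicline 634/773 = 82.0%, counseling alone 673/764 = 88.1% → counseling alone
Neither sweeps: varenicline wins 1 of 2 groups, counseling alone wins 1. Counseling alone wins overall but not every group — no Simpson reversal.

No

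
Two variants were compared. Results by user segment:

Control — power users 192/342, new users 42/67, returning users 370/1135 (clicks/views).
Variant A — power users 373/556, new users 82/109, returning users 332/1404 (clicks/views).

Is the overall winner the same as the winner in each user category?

Power users: Control 192/342 = 56.1%, Variant A 373/556 = 67.1% → Variant A
New users: Control 42/67 = 62.7%, Variant A 82/109 = 75.2% → Variant A
Returning users: Control 370/1135 = 32.6%, Variant A 332/1404 = 23.6% → Control
Overall: Control 604/1544 = 39.1%, Variant A 787/2069 = 38.0% → Control
Neither sweeps: Control wins 1 of 3 groups, Variant A wins 2. Control wins overall but not every group — no Simpson reversal.

No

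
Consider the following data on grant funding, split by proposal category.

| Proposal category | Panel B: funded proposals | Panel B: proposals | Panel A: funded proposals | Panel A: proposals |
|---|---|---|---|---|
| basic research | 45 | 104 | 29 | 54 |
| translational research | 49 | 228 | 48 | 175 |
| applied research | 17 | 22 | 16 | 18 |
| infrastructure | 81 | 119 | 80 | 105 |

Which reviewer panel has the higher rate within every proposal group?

Basic research: Panel B 45/104 = 43.3%, Panel A 29/54 = 53.7% → Panel A
Translational research: Panel B 49/228 = 21.5%, Panel A 48/175 = 27.4% → Panel A
Applied research: Panel B 17/22 = 77.3%, Panel A 16/18 = 88.9% → Panel A
Infrastructure: Panel B 81/119 = 68.1%, Panel A 80/105 = 76.2% → Panel A
Panel A has the higher rate in all 4 groups.

Panel A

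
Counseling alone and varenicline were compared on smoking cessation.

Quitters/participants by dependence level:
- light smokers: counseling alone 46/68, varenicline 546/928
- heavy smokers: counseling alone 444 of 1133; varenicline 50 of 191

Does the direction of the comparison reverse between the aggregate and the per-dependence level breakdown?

Yes

Light smokers: counseling alone 46/68 = 67.6%, varenicline 546/928 = 58.8% → counseling alone
Heavy smokers: counseling alone 444/1133 = 39.2%, varenicline 50/191 = 26.2% → counseling alone
Overall: counseling alone 490/1201 = 40.8%, varenicline 596/1119 = 53.3% → varenicline
Counseling alone wins each dependence group but varenicline wins overall — the comparison reverses. Counseling alone's participants skew toward heavy smokers, which has a lower base rate.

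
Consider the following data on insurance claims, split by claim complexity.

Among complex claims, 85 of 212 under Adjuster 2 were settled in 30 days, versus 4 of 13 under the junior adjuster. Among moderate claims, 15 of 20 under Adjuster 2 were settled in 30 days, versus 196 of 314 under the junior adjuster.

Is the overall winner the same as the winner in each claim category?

No

Complex: Adjuster 2 85/212 = 40.1%, the junior adjuster 4/13 = 30.8% → Adjuster 2
Moderate: Adjuster 2 15/20 = 75.0%, the junior adjuster 196/314 = 62.4% → Adjuster 2
Overall: Adjuster 2 100/232 = 43.1%, the junior adjuster 200/327 = 61.2% → the junior adjuster
Adjuster 2 wins each claim group but the junior adjuster wins overall — the comparison reverses. Adjuster 2's claims skew toward complex, which has a lower base rate.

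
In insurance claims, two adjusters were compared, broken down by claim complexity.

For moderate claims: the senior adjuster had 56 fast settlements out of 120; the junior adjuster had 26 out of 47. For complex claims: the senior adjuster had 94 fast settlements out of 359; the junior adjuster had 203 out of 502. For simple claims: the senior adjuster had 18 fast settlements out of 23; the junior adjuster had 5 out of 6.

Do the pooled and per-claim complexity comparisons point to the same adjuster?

Yes

Moderate: the senior adjuster 56/120 = 46.7%, the junior adjuster 26/47 = 55.3% → the junior adjuster
Complex: the senior adjuster 94/359 = 26.2%, the junior adjuster 203/502 = 40.4% → the junior adjuster
Simple: the senior adjuster 18/23 = 78.3%, the junior adjuster 5/6 = 83.3% → the junior adjuster
Overall: the senior adjuster 168/502 = 33.5%, the junior adjuster 234/555 = 42.2% → the junior adjuster
The junior adjuster wins overall and in every claim group — no reversal.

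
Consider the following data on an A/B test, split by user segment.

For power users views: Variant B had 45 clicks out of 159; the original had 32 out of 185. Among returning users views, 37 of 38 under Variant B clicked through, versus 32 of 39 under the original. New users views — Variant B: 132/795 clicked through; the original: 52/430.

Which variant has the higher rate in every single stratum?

Power users: Variant B 45/159 = 28.3%, the original 32/185 = 17.3% → Variant B
Returning users: Variant B 37/38 = 97.4%, the original 32/39 = 82.1% → Variant B
New users: Variant B 132/795 = 16.6%, the original 52/430 = 12.1% → Variant B
Variant B has the higher rate in all 3 groups.

Variant B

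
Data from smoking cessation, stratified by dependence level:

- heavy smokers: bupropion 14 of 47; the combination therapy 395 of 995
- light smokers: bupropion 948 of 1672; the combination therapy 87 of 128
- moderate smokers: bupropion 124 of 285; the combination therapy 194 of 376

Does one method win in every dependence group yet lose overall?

Yes

Heavy smokers: bupropion 14/47 = 29.8%, the combination therapy 395/995 = 39.7% → the combination therapy
Light smokers: bupropion 948/1672 = 56.7%, the combination therapy 87/128 = 68.0% → the combination therapy
Moderate smokers: bupropion 124/285 = 43.5%, the combination therapy 194/376 = 51.6% → the combination therapy
Overall: bupropion 1086/2004 = 54.2%, the combination therapy 676/1499 = 45.1% → bupropion
The combination therapy wins each dependence group but bupropion wins overall — the comparison reverses. The combination therapy's participants skew toward heavy smokers, which has a lower base rate.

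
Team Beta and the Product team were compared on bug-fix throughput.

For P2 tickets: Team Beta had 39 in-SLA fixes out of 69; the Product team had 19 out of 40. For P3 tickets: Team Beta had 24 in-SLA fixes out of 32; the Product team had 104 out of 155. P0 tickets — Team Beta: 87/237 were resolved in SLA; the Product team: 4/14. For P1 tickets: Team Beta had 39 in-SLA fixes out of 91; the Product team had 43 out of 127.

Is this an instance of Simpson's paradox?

Yes

P2: Team Beta 39/69 = 56.5%, the Product team 19/40 = 47.5% → Team Beta
P3: Team Beta 24/32 = 75.0%, the Product team 104/155 = 67.1% → Team Beta
P0: Team Beta 87/237 = 36.7%, the Product team 4/14 = 28.6% → Team Beta
P1: Team Beta 39/91 = 42.9%, the Product team 43/127 = 33.9% → Team Beta
Overall: Team Beta 189/429 = 44.1%, the Product team 170/336 = 50.6% → the Product team
Team Beta wins each ticket group but the Product team wins overall — the comparison reverses. Team Beta's tickets skew toward P0, which has a lower base rate.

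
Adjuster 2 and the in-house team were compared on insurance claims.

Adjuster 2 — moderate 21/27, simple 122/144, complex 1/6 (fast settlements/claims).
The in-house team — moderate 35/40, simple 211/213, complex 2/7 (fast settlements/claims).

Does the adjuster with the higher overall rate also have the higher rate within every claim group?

Moderate: Adjuster 2 21/27 = 77.8%, the in-house team 35/40 = 87.5% → the in-house team
Simple: Adjuster 2 122/144 = 84.7%, the in-house team 211/213 = 99.1% → the in-house team
Complex: Adjuster 2 1/6 = 16.7%, the in-house team 2/7 = 28.6% → the in-house team
Overall: Adjuster 2 144/177 = 81.4%, the in-house team 248/260 = 95.4% → the in-house team
The in-house team wins overall and in every claim group — no reversal.

Yes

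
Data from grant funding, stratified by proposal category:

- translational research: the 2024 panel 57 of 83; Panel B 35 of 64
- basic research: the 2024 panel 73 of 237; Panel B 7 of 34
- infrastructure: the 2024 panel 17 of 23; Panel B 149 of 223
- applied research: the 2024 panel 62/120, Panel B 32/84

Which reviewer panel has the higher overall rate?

Translational research: the 2024 panel 57/83 = 68.7%, Panel B 35/64 = 54.7% → the 2024 panel
Basic research: the 2024 panel 73/237 = 30.8%, Panel B 7/34 = 20.6% → the 2024 panel
Infrastructure: the 2024 panel 17/23 = 73.9%, Panel B 149/223 = 66.8% → the 2024 panel
Applied research: the 2024 panel 62/120 = 51.7%, Panel B 32/84 = 38.1% → the 2024 panel
Overall: the 2024 panel 209/463 = 45.1%, Panel B 223/405 = 55.1% → Panel B
(The 2024 panel wins every proposal group but Panel B wins overall — the 2024 panel's proposals skew toward the low-rate basic research group.)

Panel B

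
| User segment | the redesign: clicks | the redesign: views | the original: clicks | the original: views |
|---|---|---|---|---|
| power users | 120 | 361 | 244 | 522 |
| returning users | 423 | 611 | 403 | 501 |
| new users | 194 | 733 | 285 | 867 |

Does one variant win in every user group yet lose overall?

Power users: the redesign 120/361 = 33.2%, the original 244/522 = 46.7% → the original
Returning users: the redesign 423/611 = 69.2%, the original 403/501 = 80.4% → the original
New users: the redesign 194/733 = 26.5%, the original 285/867 = 32.9% → the original
Overall: the redesign 737/1705 = 43.2%, the original 932/1890 = 49.3% → the original
The original wins overall and in every user group — no reversal.

No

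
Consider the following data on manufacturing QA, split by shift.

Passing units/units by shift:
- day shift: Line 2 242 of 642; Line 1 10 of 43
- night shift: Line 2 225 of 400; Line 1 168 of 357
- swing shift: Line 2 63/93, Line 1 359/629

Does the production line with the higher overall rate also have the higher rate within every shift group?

Day shift: Line 2 242/642 = 37.7%, Line 1 10/43 = 23.3% → Line 2
Night shift: Line 2 225/400 = 56.2%, Line 1 168/357 = 47.1% → Line 2
Swing shift: Line 2 63/93 = 67.7%, Line 1 359/629 = 57.1% → Line 2
Overall: Line 2 530/1135 = 46.7%, Line 1 537/1029 = 52.2% → Line 1
Line 2 wins each shift group but Line 1 wins overall — the comparison reverses. Line 2's units skew toward day shift, which has a lower base rate.

No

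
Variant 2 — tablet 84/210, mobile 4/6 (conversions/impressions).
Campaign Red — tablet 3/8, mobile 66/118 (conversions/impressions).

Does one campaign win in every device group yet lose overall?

Tablet: Variant 2 84/210 = 40.0%, Campaign Red 3/8 = 37.5% → Variant 2
Mobile: Variant 2 4/6 = 66.7%, Campaign Red 66/118 = 55.9% → Variant 2
Overall: Variant 2 88/216 = 40.7%, Campaign Red 69/126 = 54.8% → Campaign Red
Variant 2 wins each device group but Campaign Red wins overall — the comparison reverses. Variant 2's impressions skew toward tablet, which has a lower base rate.

Yes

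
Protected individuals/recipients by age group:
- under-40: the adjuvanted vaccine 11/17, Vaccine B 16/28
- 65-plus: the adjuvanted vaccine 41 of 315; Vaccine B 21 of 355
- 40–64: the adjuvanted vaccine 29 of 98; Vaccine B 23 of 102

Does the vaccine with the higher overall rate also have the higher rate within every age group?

Yes

Under-40: the adjuvanted vaccine 11/17 = 64.7%, Vaccine B 16/28 = 57.1% → the adjuvanted vaccine
65-plus: the adjuvanted vaccine 41/315 = 13.0%, Vaccine B 21/355 = 5.9% → the adjuvanted vaccine
40–64: the adjuvanted vaccine 29/98 = 29.6%, Vaccine B 23/102 = 22.5% → the adjuvanted vaccine
Overall: the adjuvanted vaccine 81/430 = 18.8%, Vaccine B 60/485 = 12.4% → the adjuvanted vaccine
The adjuvanted vaccine wins overall and in every age group — no reversal.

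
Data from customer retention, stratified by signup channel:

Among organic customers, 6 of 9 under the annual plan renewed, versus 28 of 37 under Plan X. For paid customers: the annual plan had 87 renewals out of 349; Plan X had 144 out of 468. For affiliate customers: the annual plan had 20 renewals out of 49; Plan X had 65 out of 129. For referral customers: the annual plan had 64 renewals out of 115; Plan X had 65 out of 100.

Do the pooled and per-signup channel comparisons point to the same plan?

Yes

Organic: the annual plan 6/9 = 66.7%, Plan X 28/37 = 75.7% → Plan X
Paid: the annual plan 87/349 = 24.9%, Plan X 144/468 = 30.8% → Plan X
Affiliate: the annual plan 20/49 = 40.8%, Plan X 65/129 = 50.4% → Plan X
Referral: the annual plan 64/115 = 55.7%, Plan X 65/100 = 65.0% → Plan X
Overall: the annual plan 177/522 = 33.9%, Plan X 302/734 = 41.1% → Plan X
Plan X wins overall and in every signup group — no reversal.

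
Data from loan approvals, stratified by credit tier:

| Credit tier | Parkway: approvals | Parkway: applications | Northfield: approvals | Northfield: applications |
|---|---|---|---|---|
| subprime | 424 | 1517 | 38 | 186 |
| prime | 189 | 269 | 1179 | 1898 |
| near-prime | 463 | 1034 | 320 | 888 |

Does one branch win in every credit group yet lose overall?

Yes

Subprime: Parkway 424/1517 = 27.9%, Northfield 38/186 = 20.4% → Parkway
Prime: Parkway 189/269 = 70.3%, Northfield 1179/1898 = 62.1% → Parkway
Near-prime: Parkway 463/1034 = 44.8%, Northfield 320/888 = 36.0% → Parkway
Overall: Parkway 1076/2820 = 38.2%, Northfield 1537/2972 = 51.7% → Northfield
Parkway wins each credit group but Northfield wins overall — the comparison reverses. Parkway's applications skew toward subprime, which has a lower base rate.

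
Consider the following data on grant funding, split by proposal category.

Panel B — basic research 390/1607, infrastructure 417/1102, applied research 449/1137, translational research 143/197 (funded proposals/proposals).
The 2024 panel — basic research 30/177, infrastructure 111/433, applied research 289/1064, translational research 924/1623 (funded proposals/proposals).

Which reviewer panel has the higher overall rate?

Basic research: Panel B 390/1607 = 24.3%, the 2024 panel 30/177 = 16.9% → Panel B
Infrastructure: Panel B 417/1102 = 37.8%, the 2024 panel 111/433 = 25.6% → Panel B
Applied research: Panel B 449/1137 = 39.5%, the 2024 panel 289/1064 = 27.2% → Panel B
Translational research: Panel B 143/197 = 72.6%, the 2024 panel 924/1623 = 56.9% → Panel B
Overall: Panel B 1399/4043 = 34.6%, the 2024 panel 1354/3297 = 41.1% → the 2024 panel
(Panel B wins every proposal group but the 2024 panel wins overall — Panel B's proposals skew toward the low-rate basic research group.)

the 2024 panel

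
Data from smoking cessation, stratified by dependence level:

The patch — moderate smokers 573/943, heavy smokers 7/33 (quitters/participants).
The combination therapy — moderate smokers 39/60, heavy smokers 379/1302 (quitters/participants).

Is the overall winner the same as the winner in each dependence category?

No

Moderate smokers: the patch 573/943 = 60.8%, the combination therapy 39/60 = 65.0% → the combination therapy
Heavy smokers: the patch 7/33 = 21.2%, the combination therapy 379/1302 = 29.1% → the combination therapy
Overall: the patch 580/976 = 59.4%, the combination therapy 418/1362 = 30.7% → the patch
The combination therapy wins each dependence group but the patch wins overall — the comparison reverses. The combination therapy's participants skew toward heavy smokers, which has a lower base rate.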